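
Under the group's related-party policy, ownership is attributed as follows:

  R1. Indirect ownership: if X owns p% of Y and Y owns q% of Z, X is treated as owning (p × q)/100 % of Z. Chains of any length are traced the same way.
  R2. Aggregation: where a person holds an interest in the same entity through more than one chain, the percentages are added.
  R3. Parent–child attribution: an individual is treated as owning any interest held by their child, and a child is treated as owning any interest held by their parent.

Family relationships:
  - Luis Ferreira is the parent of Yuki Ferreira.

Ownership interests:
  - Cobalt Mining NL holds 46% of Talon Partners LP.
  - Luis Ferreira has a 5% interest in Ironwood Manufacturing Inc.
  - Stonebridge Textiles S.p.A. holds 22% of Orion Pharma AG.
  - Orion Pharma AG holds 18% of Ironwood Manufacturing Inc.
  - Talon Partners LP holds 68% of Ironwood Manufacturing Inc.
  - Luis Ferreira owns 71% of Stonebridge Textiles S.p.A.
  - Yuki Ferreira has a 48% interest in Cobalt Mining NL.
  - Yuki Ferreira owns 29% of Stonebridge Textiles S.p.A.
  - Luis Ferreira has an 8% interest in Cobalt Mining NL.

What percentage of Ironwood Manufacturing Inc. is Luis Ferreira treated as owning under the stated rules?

26.4768%

By parent–child attribution (R3), Luis Ferreira is treated as also owning Yuki Ferreira's interest in Stonebridge Textiles S.p.A, giving 71% + 29% = 100%.
By parent–child attribution (R3), Luis Ferreira is treated as also owning Yuki Ferreira's interest in Cobalt Mining NL, giving 8% + 48% = 56%.
Chain via Stonebridge Textiles S.p.A. → Orion Pharma AG (R1): 100% × 22% × 18% = 3.96% of Ironwood Manufacturing Inc.
Chain via Cobalt Mining NL → Talon Partners LP (R1): 56% × 46% × 68% = 17.5168% of Ironwood Manufacturing Inc.
Direct interest in Ironwood Manufacturing Inc: 5%.
Aggregating (R2): 3.96% + 17.5168% + 5% = 26.4768%.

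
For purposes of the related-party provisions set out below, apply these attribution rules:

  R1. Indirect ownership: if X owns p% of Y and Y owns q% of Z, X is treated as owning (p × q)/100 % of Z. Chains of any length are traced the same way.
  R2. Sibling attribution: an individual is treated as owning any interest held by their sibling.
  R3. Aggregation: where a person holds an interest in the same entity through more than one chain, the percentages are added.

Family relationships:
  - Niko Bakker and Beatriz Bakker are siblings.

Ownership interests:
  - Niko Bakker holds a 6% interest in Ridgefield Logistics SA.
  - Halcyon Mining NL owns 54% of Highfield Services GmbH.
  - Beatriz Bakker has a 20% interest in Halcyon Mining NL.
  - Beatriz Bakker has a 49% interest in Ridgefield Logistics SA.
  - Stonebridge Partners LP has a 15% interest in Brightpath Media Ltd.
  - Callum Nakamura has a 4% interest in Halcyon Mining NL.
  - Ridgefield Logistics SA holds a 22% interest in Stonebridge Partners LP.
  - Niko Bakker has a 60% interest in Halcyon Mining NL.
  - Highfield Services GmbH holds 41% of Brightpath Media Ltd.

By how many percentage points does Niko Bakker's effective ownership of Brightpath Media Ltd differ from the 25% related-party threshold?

5.473

By sibling attribution (R2), Niko Bakker is treated as also owning Beatriz Bakker's interest in Halcyon Mining NL, giving 60% + 20% = 80%.
By sibling attribution (R2), Niko Bakker is treated as also owning Beatriz Bakker's interest in Ridgefield Logistics SA, giving 6% + 49% = 55%.
Chain via Halcyon Mining NL → Highfield Services GmbH (R1): 80% × 54% × 41% = 17.712% of Brightpath Media Ltd.
Chain via Ridgefield Logistics SA → Stonebridge Partners LP (R1): 55% × 22% × 15% = 1.815% of Brightpath Media Ltd.
Aggregating (R3): 17.712% + 1.815% = 19.527%.
19.527% falls short of the 25% threshold by 5.473 percentage points.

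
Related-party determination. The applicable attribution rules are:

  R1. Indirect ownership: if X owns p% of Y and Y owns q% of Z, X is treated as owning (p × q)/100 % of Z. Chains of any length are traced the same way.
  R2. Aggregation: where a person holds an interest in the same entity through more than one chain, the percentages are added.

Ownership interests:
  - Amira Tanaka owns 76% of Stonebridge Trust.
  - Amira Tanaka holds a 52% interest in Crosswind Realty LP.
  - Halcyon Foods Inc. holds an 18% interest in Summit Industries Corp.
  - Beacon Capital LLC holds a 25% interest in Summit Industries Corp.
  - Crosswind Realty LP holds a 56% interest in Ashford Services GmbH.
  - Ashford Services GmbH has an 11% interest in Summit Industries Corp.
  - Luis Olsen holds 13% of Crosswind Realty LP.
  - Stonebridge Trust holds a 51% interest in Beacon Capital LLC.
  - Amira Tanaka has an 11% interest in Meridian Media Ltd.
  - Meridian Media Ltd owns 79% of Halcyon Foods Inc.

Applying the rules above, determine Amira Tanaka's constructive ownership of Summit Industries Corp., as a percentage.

14.4574%

Chain via Meridian Media Ltd → Halcyon Foods Inc. (R1): 11% × 79% × 18% = 1.5642% of Summit Industries Corp.
Chain via Stonebridge Trust → Beacon Capital LLC (R1): 76% × 51% × 25% = 9.69% of Summit Industries Corp.
Chain via Crosswind Realty LP → Ashford Services GmbH (R1): 52% × 56% × 11% = 3.2032% of Summit Industries Corp.
Aggregating (R2): 1.5642% + 9.69% + 3.2032% = 14.4574%.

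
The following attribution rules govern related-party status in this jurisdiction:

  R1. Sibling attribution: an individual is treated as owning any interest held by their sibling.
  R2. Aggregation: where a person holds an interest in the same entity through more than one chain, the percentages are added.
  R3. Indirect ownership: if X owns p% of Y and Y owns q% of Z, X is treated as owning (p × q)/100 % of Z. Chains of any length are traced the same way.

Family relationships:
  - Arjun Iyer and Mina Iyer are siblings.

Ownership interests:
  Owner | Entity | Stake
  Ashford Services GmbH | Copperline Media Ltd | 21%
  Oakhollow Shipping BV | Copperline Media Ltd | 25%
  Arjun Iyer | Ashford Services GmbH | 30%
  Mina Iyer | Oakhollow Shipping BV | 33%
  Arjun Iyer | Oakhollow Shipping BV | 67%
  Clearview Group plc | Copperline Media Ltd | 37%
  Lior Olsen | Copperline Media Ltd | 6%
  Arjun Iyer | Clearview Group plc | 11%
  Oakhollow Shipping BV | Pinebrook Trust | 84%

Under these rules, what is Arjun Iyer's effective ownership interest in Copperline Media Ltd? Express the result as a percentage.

By sibling attribution (R1), Arjun Iyer is treated as also owning Mina Iyer's interest in Oakhollow Shipping BV, giving 67% + 33% = 100%.
Chain via Oakhollow Shipping BV (R3): 100% × 25% = 25% of Copperline Media Ltd.
Chain via Clearview Group plc (R3): 11% × 37% = 4.07% of Copperline Media Ltd.
Chain via Ashford Services GmbH (R3): 30% × 21% = 6.3% of Copperline Media Ltd.
Aggregating (R2): 25% + 4.07% + 6.3% = 35.37%.

35.37%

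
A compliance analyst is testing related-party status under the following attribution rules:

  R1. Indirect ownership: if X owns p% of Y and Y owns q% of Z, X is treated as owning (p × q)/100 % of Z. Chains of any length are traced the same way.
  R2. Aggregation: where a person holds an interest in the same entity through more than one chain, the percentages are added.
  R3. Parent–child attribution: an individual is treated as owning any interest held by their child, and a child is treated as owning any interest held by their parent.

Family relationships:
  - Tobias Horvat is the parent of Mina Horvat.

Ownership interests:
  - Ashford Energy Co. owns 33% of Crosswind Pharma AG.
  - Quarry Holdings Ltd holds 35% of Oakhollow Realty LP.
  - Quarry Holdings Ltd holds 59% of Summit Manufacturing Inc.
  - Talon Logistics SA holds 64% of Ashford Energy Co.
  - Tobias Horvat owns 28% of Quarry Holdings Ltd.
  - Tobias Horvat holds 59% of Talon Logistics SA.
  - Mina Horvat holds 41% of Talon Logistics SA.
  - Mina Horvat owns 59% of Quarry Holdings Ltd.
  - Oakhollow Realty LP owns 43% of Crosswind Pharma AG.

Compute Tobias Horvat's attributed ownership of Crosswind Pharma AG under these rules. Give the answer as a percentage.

34.2135%

By parent–child attribution (R3), Tobias Horvat is treated as also owning Mina Horvat's interest in Quarry Holdings Ltd, giving 28% + 59% = 87%.
By parent–child attribution (R3), Tobias Horvat is treated as also owning Mina Horvat's interest in Talon Logistics SA, giving 59% + 41% = 100%.
Chain via Quarry Holdings Ltd → Oakhollow Realty LP (R1): 87% × 35% × 43% = 13.0935% of Crosswind Pharma AG.
Chain via Talon Logistics SA → Ashford Energy Co. (R1): 100% × 64% × 33% = 21.12% of Crosswind Pharma AG.
Aggregating (R2): 13.0935% + 21.12% = 34.2135%.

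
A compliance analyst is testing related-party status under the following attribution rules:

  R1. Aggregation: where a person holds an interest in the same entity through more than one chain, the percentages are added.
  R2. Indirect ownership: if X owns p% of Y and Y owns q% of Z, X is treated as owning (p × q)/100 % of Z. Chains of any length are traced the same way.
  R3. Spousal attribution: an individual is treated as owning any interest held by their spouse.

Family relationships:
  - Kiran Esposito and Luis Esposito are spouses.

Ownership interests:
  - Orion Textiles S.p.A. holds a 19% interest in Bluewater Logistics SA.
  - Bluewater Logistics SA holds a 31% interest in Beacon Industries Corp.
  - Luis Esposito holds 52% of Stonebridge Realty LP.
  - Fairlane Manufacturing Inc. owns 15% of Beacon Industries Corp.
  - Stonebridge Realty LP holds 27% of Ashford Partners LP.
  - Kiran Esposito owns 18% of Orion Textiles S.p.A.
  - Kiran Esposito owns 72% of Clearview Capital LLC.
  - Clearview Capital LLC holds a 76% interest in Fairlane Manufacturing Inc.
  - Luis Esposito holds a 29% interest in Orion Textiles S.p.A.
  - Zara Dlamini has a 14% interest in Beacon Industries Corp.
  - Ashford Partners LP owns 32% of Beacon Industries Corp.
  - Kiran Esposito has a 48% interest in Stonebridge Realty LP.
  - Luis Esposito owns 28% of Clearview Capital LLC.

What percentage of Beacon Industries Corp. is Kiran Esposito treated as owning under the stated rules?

22.8083%

By spousal attribution (R3), Kiran Esposito is treated as also owning Luis Esposito's interest in Orion Textiles S.p.A, giving 18% + 29% = 47%.
By spousal attribution (R3), Kiran Esposito is treated as also owning Luis Esposito's interest in Stonebridge Realty LP, giving 48% + 52% = 100%.
By spousal attribution (R3), Kiran Esposito is treated as also owning Luis Esposito's interest in Clearview Capital LLC, giving 72% + 28% = 100%.
Chain via Orion Textiles S.p.A. → Bluewater Logistics SA (R2): 47% × 19% × 31% = 2.7683% of Beacon Industries Corp.
Chain via Stonebridge Realty LP → Ashford Partners LP (R2): 100% × 27% × 32% = 8.64% of Beacon Industries Corp.
Chain via Clearview Capital LLC → Fairlane Manufacturing Inc. (R2): 100% × 76% × 15% = 11.4% of Beacon Industries Corp.
Aggregating (R1): 2.7683% + 8.64% + 11.4% = 22.8083%.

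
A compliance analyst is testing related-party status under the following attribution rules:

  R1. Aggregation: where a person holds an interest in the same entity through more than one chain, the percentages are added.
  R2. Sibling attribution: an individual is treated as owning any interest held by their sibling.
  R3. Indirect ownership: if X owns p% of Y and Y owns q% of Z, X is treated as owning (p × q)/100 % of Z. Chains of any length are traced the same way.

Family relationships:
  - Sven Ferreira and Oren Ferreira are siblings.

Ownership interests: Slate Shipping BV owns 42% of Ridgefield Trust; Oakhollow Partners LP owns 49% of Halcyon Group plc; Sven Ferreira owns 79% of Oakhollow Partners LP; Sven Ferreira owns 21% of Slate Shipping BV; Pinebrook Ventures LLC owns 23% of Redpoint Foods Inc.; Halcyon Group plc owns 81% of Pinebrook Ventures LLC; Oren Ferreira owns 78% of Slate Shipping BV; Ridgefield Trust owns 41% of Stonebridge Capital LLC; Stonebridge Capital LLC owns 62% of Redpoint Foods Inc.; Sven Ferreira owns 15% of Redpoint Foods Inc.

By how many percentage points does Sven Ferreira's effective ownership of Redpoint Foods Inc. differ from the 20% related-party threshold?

By sibling attribution (R2), Sven Ferreira is treated as also owning Oren Ferreira's interest in Slate Shipping BV, giving 21% + 78% = 99%.
Chain via Slate Shipping BV → Ridgefield Trust → Stonebridge Capital LLC (R3): 99% × 42% × 41% × 62% = 10.569636% of Redpoint Foods Inc.
Chain via Oakhollow Partners LP → Halcyon Group plc → Pinebrook Ventures LLC (R3): 79% × 49% × 81% × 23% = 7.211673% of Redpoint Foods Inc.
Direct interest in Redpoint Foods Inc: 15%.
Aggregating (R1): 10.569636% + 7.211673% + 15% = 32.781309%.
32.781309% exceeds the 20% threshold by 12.781309 percentage points.

12.781309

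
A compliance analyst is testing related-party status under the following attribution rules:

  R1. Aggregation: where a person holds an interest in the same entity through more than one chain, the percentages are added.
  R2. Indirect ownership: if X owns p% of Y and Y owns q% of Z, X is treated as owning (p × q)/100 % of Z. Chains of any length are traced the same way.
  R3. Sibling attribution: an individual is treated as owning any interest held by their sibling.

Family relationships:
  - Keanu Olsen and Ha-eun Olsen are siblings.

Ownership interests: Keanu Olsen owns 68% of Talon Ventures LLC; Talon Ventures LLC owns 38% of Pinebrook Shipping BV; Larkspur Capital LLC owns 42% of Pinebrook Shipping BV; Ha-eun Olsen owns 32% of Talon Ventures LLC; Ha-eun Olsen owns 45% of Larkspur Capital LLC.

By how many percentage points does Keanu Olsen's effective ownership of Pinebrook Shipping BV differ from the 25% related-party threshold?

By sibling attribution (R3), Keanu Olsen is treated as also owning Ha-eun Olsen's interest in Talon Ventures LLC, giving 68% + 32% = 100%.
By sibling attribution (R3), Keanu Olsen is treated as owning Ha-eun Olsen's 45% interest in Larkspur Capital LLC.
Chain via Talon Ventures LLC (R2): 100% × 38% = 38% of Pinebrook Shipping BV.
Chain via Larkspur Capital LLC (R2): 45% × 42% = 18.9% of Pinebrook Shipping BV.
Aggregating (R1): 38% + 18.9% = 56.9%.
56.9% exceeds the 25% threshold by 31.9 percentage points.

31.9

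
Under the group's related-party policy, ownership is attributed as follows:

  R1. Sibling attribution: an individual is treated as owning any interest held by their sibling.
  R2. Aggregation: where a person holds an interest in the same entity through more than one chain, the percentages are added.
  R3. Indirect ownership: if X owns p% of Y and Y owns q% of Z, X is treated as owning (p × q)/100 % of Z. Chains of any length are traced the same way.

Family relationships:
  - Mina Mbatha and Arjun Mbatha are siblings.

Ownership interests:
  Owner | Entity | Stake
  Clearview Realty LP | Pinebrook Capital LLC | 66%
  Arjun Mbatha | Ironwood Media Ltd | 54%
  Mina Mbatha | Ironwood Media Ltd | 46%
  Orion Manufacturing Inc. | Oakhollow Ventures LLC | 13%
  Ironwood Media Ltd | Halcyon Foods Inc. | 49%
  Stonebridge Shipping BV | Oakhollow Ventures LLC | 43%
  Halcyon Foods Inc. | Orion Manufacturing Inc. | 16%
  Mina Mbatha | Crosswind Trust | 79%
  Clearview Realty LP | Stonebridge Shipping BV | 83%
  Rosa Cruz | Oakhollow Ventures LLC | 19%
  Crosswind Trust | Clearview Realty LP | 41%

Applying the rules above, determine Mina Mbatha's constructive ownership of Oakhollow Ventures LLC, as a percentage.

12.579191%

By sibling attribution (R1), Mina Mbatha is treated as also owning Arjun Mbatha's interest in Ironwood Media Ltd, giving 46% + 54% = 100%.
Chain via Ironwood Media Ltd → Halcyon Foods Inc. → Orion Manufacturing Inc. (R3): 100% × 49% × 16% × 13% = 1.0192% of Oakhollow Ventures LLC.
Chain via Crosswind Trust → Clearview Realty LP → Stonebridge Shipping BV (R3): 79% × 41% × 83% × 43% = 11.559991% of Oakhollow Ventures LLC.
Aggregating (R2): 1.0192% + 11.559991% = 12.579191%.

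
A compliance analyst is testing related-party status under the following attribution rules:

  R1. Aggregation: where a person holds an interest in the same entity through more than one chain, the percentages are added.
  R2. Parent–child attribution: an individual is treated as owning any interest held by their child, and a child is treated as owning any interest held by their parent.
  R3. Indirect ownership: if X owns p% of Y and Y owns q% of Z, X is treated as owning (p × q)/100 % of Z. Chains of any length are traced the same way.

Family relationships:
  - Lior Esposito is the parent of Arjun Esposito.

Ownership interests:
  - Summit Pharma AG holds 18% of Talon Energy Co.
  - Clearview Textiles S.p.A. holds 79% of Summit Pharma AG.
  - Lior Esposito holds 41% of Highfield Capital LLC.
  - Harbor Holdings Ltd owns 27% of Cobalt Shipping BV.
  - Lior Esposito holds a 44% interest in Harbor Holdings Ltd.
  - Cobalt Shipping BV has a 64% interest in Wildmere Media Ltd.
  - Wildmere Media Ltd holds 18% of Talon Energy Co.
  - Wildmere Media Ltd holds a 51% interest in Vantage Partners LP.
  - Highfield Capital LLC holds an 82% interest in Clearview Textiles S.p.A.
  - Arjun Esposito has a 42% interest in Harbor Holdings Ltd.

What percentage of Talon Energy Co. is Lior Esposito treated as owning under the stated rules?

By parent–child attribution (R2), Lior Esposito is treated as also owning Arjun Esposito's interest in Harbor Holdings Ltd, giving 44% + 42% = 86%.
Chain via Highfield Capital LLC → Clearview Textiles S.p.A. → Summit Pharma AG (R3): 41% × 82% × 79% × 18% = 4.780764% of Talon Energy Co.
Chain via Harbor Holdings Ltd → Cobalt Shipping BV → Wildmere Media Ltd (R3): 86% × 27% × 64% × 18% = 2.674944% of Talon Energy Co.
Aggregating (R1): 4.780764% + 2.674944% = 7.455708%.

7.455708%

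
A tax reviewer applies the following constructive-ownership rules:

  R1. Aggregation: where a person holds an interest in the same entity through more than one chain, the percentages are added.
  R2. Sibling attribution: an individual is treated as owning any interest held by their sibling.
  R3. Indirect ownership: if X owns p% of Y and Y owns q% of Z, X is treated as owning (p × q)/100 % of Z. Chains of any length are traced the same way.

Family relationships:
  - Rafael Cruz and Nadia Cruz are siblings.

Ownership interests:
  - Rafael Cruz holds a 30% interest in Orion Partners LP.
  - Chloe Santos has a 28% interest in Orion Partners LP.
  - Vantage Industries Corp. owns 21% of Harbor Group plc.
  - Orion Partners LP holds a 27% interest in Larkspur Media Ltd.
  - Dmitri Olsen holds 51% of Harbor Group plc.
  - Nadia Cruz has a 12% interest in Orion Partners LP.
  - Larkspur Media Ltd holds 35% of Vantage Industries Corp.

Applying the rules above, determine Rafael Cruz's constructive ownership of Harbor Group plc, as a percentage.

By sibling attribution (R2), Rafael Cruz is treated as also owning Nadia Cruz's interest in Orion Partners LP, giving 30% + 12% = 42%.
Chain via Orion Partners LP → Larkspur Media Ltd → Vantage Industries Corp. (R3): 42% × 27% × 35% × 21% = 0.83349% of Harbor Group plc.

0.83349%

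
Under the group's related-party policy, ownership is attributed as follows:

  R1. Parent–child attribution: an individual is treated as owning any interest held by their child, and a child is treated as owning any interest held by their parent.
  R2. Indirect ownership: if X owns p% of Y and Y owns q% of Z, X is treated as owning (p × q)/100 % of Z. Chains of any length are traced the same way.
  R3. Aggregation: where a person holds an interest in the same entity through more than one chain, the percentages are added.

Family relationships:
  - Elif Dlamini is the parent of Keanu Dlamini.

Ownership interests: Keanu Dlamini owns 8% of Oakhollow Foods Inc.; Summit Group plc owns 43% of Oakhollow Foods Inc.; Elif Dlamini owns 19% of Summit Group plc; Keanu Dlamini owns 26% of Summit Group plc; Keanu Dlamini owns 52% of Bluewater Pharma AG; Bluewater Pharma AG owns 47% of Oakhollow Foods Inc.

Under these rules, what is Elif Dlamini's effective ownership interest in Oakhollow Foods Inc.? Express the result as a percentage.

By parent–child attribution (R1), Elif Dlamini is treated as also owning Keanu Dlamini's interest in Summit Group plc, giving 19% + 26% = 45%.
By parent–child attribution (R1), Elif Dlamini is treated as owning Keanu Dlamini's 52% interest in Bluewater Pharma AG.
By parent–child attribution (R1), Elif Dlamini is treated as owning Keanu Dlamini's 8% interest in Oakhollow Foods Inc.
Chain via Summit Group plc (R2): 45% × 43% = 19.35% of Oakhollow Foods Inc.
Chain via Bluewater Pharma AG (R2): 52% × 47% = 24.44% of Oakhollow Foods Inc.
Direct interest in Oakhollow Foods Inc: 8%.
Aggregating (R3): 19.35% + 24.44% + 8% = 51.79%.

51.79%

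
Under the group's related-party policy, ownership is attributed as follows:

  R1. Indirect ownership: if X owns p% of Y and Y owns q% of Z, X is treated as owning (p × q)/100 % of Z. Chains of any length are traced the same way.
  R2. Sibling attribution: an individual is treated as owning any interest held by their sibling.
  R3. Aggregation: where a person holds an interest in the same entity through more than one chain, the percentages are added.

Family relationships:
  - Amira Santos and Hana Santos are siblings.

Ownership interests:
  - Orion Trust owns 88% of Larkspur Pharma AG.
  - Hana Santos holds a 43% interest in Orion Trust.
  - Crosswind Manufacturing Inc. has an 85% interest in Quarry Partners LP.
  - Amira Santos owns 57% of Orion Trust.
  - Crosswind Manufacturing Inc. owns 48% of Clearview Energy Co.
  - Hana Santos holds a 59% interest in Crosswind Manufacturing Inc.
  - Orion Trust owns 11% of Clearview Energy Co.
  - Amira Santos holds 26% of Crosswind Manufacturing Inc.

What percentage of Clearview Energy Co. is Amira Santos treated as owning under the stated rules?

51.8%

By sibling attribution (R2), Amira Santos is treated as also owning Hana Santos's interest in Orion Trust, giving 57% + 43% = 100%.
By sibling attribution (R2), Amira Santos is treated as also owning Hana Santos's interest in Crosswind Manufacturing Inc, giving 26% + 59% = 85%.
Chain via Orion Trust (R1): 100% × 11% = 11% of Clearview Energy Co.
Chain via Crosswind Manufacturing Inc. (R1): 85% × 48% = 40.8% of Clearview Energy Co.
Aggregating (R3): 11% + 40.8% = 51.8%.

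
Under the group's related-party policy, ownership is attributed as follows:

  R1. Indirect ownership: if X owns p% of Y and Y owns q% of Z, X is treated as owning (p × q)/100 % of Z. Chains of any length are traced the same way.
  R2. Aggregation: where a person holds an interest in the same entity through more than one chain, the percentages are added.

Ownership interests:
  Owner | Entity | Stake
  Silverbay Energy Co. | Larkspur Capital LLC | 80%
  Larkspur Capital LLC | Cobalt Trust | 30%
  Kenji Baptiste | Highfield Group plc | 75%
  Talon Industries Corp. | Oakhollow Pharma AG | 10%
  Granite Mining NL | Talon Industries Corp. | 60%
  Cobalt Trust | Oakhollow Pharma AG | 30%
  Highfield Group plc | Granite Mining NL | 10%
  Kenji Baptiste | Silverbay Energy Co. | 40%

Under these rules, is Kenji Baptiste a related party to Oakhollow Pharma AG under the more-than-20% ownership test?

Chain via Silverbay Energy Co. → Larkspur Capital LLC → Cobalt Trust (R1): 40% × 80% × 30% × 30% = 2.88% of Oakhollow Pharma AG.
Chain via Highfield Group plc → Granite Mining NL → Talon Industries Corp. (R1): 75% × 10% × 60% × 10% = 0.45% of Oakhollow Pharma AG.
Aggregating (R2): 2.88% + 0.45% = 3.33%.
3.33% does not exceed the 20% threshold, so Kenji is not a related party to Oakhollow Pharma AG.

No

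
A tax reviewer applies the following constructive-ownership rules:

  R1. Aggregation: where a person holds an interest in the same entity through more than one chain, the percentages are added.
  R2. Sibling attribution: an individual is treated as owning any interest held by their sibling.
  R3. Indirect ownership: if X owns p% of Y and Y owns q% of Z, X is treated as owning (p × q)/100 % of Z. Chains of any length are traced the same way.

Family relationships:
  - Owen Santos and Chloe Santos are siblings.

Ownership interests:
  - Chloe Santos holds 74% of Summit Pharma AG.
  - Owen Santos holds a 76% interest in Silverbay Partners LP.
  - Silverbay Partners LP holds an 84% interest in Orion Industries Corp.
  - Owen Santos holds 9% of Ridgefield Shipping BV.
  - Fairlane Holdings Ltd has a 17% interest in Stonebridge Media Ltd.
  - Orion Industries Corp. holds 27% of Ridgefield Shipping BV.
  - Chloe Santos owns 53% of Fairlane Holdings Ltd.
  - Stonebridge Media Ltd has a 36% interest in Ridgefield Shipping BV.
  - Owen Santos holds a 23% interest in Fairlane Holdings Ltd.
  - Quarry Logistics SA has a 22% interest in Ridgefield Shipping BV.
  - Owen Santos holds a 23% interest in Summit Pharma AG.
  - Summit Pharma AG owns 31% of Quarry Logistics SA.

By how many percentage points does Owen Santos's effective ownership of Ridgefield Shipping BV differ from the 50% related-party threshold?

12.4966

By sibling attribution (R2), Owen Santos is treated as also owning Chloe Santos's interest in Fairlane Holdings Ltd, giving 23% + 53% = 76%.
By sibling attribution (R2), Owen Santos is treated as also owning Chloe Santos's interest in Summit Pharma AG, giving 23% + 74% = 97%.
Chain via Fairlane Holdings Ltd → Stonebridge Media Ltd (R3): 76% × 17% × 36% = 4.6512% of Ridgefield Shipping BV.
Chain via Summit Pharma AG → Quarry Logistics SA (R3): 97% × 31% × 22% = 6.6154% of Ridgefield Shipping BV.
Chain via Silverbay Partners LP → Orion Industries Corp. (R3): 76% × 84% × 27% = 17.2368% of Ridgefield Shipping BV.
Direct interest in Ridgefield Shipping BV: 9%.
Aggregating (R1): 4.6512% + 6.6154% + 17.2368% + 9% = 37.5034%.
37.5034% falls short of the 50% threshold by 12.4966 percentage points.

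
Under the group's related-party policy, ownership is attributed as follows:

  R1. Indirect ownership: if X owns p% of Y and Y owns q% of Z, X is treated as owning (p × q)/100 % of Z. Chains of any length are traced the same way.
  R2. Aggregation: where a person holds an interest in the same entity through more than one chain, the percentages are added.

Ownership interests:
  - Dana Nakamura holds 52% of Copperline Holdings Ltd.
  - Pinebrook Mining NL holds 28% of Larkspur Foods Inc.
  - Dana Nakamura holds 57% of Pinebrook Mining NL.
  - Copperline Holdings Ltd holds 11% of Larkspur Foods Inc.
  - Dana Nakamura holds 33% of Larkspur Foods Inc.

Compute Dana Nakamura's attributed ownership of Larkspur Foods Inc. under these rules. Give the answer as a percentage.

Chain via Copperline Holdings Ltd (R1): 52% × 11% = 5.72% of Larkspur Foods Inc.
Chain via Pinebrook Mining NL (R1): 57% × 28% = 15.96% of Larkspur Foods Inc.
Direct interest in Larkspur Foods Inc: 33%.
Aggregating (R2): 5.72% + 15.96% + 33% = 54.68%.

54.68%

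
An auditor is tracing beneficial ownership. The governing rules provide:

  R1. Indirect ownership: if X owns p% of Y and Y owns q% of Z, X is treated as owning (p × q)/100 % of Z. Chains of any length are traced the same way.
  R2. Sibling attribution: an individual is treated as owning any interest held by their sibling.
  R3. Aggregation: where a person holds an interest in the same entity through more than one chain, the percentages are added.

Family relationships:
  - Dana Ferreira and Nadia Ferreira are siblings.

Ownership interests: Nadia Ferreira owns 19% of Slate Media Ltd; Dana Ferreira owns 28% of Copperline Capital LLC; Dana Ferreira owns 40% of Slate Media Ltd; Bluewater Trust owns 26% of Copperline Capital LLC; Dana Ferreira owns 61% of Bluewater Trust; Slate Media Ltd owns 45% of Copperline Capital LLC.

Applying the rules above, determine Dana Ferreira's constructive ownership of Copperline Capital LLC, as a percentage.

70.41%

By sibling attribution (R2), Dana Ferreira is treated as also owning Nadia Ferreira's interest in Slate Media Ltd, giving 40% + 19% = 59%.
Chain via Bluewater Trust (R1): 61% × 26% = 15.86% of Copperline Capital LLC.
Chain via Slate Media Ltd (R1): 59% × 45% = 26.55% of Copperline Capital LLC.
Direct interest in Copperline Capital LLC: 28%.
Aggregating (R3): 15.86% + 26.55% + 28% = 70.41%.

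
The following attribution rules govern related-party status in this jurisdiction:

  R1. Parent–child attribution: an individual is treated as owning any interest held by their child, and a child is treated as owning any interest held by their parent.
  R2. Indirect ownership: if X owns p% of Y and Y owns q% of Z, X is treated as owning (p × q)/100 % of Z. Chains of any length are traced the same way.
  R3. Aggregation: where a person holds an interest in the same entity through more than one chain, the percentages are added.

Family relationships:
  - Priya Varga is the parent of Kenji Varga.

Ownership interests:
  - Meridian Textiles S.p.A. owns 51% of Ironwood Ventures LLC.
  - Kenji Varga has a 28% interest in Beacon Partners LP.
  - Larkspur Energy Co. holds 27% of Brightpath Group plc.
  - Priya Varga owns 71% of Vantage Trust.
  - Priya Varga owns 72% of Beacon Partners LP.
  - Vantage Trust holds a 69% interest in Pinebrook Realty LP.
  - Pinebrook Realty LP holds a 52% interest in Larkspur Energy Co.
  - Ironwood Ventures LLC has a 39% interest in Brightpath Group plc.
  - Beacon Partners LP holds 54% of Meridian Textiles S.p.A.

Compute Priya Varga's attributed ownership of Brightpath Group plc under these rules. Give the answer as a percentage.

17.618796%

By parent–child attribution (R1), Priya Varga is treated as also owning Kenji Varga's interest in Beacon Partners LP, giving 72% + 28% = 100%.
Chain via Beacon Partners LP → Meridian Textiles S.p.A. → Ironwood Ventures LLC (R2): 100% × 54% × 51% × 39% = 10.7406% of Brightpath Group plc.
Chain via Vantage Trust → Pinebrook Realty LP → Larkspur Energy Co. (R2): 71% × 69% × 52% × 27% = 6.878196% of Brightpath Group plc.
Aggregating (R3): 10.7406% + 6.878196% = 17.618796%.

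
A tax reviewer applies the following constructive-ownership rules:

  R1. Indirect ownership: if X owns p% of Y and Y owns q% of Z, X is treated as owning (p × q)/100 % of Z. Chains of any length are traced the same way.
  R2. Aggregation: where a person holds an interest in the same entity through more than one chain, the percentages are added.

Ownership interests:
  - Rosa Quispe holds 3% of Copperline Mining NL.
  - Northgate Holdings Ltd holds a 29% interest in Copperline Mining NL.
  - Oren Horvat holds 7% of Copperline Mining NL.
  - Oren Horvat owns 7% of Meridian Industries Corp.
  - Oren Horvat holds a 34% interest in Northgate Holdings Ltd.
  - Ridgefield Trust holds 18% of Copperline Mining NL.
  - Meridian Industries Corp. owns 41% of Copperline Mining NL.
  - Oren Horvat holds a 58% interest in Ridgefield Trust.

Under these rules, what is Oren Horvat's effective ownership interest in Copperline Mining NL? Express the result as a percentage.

30.17%

Chain via Meridian Industries Corp. (R1): 7% × 41% = 2.87% of Copperline Mining NL.
Chain via Northgate Holdings Ltd (R1): 34% × 29% = 9.86% of Copperline Mining NL.
Chain via Ridgefield Trust (R1): 58% × 18% = 10.44% of Copperline Mining NL.
Direct interest in Copperline Mining NL: 7%.
Aggregating (R2): 2.87% + 9.86% + 10.44% + 7% = 30.17%.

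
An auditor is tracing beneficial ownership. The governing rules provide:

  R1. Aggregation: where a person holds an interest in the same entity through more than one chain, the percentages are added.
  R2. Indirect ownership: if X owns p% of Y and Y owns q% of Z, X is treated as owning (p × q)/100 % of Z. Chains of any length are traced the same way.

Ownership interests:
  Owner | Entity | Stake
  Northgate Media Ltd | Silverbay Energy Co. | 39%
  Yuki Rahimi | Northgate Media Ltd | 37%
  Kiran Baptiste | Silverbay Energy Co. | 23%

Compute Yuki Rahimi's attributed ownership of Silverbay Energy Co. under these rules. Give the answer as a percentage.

Chain via Northgate Media Ltd (R2): 37% × 39% = 14.43% of Silverbay Energy Co.

14.43%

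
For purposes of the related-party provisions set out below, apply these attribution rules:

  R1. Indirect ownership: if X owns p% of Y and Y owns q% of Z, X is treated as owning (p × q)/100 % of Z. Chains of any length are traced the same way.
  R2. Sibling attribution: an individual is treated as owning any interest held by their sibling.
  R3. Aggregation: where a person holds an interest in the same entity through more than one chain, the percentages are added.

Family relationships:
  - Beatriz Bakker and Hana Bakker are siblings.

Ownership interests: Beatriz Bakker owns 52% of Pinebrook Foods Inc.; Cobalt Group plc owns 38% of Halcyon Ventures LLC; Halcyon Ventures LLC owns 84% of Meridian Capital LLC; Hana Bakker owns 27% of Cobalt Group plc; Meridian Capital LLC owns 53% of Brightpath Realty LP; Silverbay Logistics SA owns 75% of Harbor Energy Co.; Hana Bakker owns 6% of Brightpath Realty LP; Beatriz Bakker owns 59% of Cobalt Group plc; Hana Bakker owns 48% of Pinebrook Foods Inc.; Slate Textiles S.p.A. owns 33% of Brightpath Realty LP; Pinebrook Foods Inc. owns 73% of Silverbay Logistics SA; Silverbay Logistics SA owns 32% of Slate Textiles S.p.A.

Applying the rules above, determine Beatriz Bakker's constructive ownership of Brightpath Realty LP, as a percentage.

28.257936%

By sibling attribution (R2), Beatriz Bakker is treated as also owning Hana Bakker's interest in Cobalt Group plc, giving 59% + 27% = 86%.
By sibling attribution (R2), Beatriz Bakker is treated as also owning Hana Bakker's interest in Pinebrook Foods Inc, giving 52% + 48% = 100%.
By sibling attribution (R2), Beatriz Bakker is treated as owning Hana Bakker's 6% interest in Brightpath Realty LP.
Chain via Cobalt Group plc → Halcyon Ventures LLC → Meridian Capital LLC (R1): 86% × 38% × 84% × 53% = 14.549136% of Brightpath Realty LP.
Chain via Pinebrook Foods Inc. → Silverbay Logistics SA → Slate Textiles S.p.A. (R1): 100% × 73% × 32% × 33% = 7.7088% of Brightpath Realty LP.
Direct interest in Brightpath Realty LP: 6%.
Aggregating (R3): 14.549136% + 7.7088% + 6% = 28.257936%.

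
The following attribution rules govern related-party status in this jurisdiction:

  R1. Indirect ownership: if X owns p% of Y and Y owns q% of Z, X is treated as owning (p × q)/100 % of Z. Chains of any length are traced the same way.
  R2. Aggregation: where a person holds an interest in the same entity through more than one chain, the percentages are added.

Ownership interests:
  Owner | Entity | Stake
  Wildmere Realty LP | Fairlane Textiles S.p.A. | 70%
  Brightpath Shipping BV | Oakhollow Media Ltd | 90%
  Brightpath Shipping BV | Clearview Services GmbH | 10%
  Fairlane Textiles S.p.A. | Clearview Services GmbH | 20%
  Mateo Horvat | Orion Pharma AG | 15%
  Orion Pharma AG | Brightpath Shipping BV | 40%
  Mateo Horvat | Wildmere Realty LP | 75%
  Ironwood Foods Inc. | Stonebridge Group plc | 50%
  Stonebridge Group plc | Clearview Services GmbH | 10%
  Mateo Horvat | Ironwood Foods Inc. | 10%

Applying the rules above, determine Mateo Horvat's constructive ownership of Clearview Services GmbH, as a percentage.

11.6%

Chain via Orion Pharma AG → Brightpath Shipping BV (R1): 15% × 40% × 10% = 0.6% of Clearview Services GmbH.
Chain via Ironwood Foods Inc. → Stonebridge Group plc (R1): 10% × 50% × 10% = 0.5% of Clearview Services GmbH.
Chain via Wildmere Realty LP → Fairlane Textiles S.p.A. (R1): 75% × 70% × 20% = 10.5% of Clearview Services GmbH.
Aggregating (R2): 0.6% + 0.5% + 10.5% = 11.6%.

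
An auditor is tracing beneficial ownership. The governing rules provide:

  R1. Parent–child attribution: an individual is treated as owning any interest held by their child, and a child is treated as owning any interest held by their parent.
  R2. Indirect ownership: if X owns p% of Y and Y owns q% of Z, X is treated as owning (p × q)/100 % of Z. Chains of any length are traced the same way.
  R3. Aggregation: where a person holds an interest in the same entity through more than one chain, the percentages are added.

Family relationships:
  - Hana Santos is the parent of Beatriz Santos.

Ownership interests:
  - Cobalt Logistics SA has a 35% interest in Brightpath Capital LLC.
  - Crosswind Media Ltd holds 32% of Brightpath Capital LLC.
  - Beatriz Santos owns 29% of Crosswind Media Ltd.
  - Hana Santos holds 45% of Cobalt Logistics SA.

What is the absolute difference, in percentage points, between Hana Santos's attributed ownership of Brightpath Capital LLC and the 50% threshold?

By parent–child attribution (R1), Hana Santos is treated as owning Beatriz Santos's 29% interest in Crosswind Media Ltd.
Chain via Cobalt Logistics SA (R2): 45% × 35% = 15.75% of Brightpath Capital LLC.
Chain via Crosswind Media Ltd (R2): 29% × 32% = 9.28% of Brightpath Capital LLC.
Aggregating (R3): 15.75% + 9.28% = 25.03%.
25.03% falls short of the 50% threshold by 24.97 percentage points.

24.97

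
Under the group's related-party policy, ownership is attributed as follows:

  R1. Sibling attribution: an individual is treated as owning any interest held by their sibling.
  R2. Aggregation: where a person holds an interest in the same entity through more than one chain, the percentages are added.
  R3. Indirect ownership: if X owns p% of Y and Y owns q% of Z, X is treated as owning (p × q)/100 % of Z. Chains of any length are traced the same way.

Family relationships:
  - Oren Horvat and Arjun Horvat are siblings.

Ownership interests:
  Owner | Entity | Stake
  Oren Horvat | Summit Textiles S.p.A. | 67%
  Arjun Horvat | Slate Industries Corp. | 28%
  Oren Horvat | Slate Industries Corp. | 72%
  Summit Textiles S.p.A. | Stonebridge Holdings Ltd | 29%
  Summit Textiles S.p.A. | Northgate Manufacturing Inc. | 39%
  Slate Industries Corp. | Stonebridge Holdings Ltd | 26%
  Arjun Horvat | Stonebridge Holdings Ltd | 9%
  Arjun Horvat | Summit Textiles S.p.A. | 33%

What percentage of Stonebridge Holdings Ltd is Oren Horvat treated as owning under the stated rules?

64%

By sibling attribution (R1), Oren Horvat is treated as also owning Arjun Horvat's interest in Summit Textiles S.p.A, giving 67% + 33% = 100%.
By sibling attribution (R1), Oren Horvat is treated as also owning Arjun Horvat's interest in Slate Industries Corp, giving 72% + 28% = 100%.
By sibling attribution (R1), Oren Horvat is treated as owning Arjun Horvat's 9% interest in Stonebridge Holdings Ltd.
Chain via Summit Textiles S.p.A. (R3): 100% × 29% = 29% of Stonebridge Holdings Ltd.
Chain via Slate Industries Corp. (R3): 100% × 26% = 26% of Stonebridge Holdings Ltd.
Direct interest in Stonebridge Holdings Ltd: 9%.
Aggregating (R2): 29% + 26% + 9% = 64%.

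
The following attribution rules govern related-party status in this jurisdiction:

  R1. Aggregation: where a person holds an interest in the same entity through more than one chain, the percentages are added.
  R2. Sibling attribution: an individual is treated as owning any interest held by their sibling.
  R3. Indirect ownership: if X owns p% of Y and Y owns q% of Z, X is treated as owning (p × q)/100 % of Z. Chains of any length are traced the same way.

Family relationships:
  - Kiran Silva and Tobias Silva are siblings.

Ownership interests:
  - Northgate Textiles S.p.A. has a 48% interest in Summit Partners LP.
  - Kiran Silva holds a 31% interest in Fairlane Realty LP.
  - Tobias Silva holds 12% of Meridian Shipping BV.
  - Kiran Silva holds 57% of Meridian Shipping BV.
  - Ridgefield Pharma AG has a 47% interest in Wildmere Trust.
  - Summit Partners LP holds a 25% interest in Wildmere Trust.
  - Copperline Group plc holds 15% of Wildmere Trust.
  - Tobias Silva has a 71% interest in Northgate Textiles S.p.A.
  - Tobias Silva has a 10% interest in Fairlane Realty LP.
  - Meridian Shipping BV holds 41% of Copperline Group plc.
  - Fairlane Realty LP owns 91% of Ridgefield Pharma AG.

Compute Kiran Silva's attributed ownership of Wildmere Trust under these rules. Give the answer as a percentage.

By sibling attribution (R2), Kiran Silva is treated as also owning Tobias Silva's interest in Fairlane Realty LP, giving 31% + 10% = 41%.
By sibling attribution (R2), Kiran Silva is treated as also owning Tobias Silva's interest in Meridian Shipping BV, giving 57% + 12% = 69%.
By sibling attribution (R2), Kiran Silva is treated as owning Tobias Silva's 71% interest in Northgate Textiles S.p.A.
Chain via Fairlane Realty LP → Ridgefield Pharma AG (R3): 41% × 91% × 47% = 17.5357% of Wildmere Trust.
Chain via Meridian Shipping BV → Copperline Group plc (R3): 69% × 41% × 15% = 4.2435% of Wildmere Trust.
Chain via Northgate Textiles S.p.A. → Summit Partners LP (R3): 71% × 48% × 25% = 8.52% of Wildmere Trust.
Aggregating (R1): 17.5357% + 4.2435% + 8.52% = 30.2992%.

30.2992%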